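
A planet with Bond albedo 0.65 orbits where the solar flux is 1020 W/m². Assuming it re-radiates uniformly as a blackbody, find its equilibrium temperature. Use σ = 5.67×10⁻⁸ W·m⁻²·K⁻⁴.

T ≈ 199 K

Power absorbed = (1−a)S·πR²; power emitted = 4πR²σT⁴. Equating and cancelling πR²:
T = ((1−a)S / 4σ)^(1/4) = (357 / (4 × 5.67×10⁻⁸))^(1/4) = (1.57×10^9)^(1/4).
T = 199 K.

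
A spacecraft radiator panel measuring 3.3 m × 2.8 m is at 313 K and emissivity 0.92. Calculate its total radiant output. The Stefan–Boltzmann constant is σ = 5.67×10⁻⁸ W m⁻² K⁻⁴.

P ≈ 4630 W

A = 3.3 × 2.8 = 9.24 m².
P = εσAT⁴ = 0.92 × 5.67×10⁻⁸ × 9.24 × (313)⁴ = 0.92 × 5.67×10⁻⁸ × 9.24 × 9.60×10^9.
P = 4630 W.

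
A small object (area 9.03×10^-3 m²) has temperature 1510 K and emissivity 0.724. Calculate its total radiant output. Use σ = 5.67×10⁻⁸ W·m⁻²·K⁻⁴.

P ≈ 1930 W

P = εσAT⁴ = 0.724 × 5.67×10⁻⁸ × 9.03×10^-3 × (1510)⁴ = 0.724 × 5.67×10⁻⁸ × 9.03×10^-3 × 5.20×10^12.
P = 1930 W.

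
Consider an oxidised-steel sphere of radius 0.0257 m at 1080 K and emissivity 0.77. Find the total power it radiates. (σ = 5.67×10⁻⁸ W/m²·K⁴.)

P ≈ 493 W

A = 4πr² = 4π × (0.0257)² = 8.30×10^-3 m².
Stefan–Boltzmann: P = εσAT⁴ = 0.77 × 5.67×10⁻⁸ × 8.30×10^-3 × (1080)⁴ = 0.77 × 5.67×10⁻⁸ × 8.30×10^-3 × 1.36×10^12.
P = 493 W.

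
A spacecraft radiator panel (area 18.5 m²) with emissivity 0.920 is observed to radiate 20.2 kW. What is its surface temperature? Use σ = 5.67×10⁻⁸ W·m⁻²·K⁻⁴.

From P = εσAT⁴, T = (P / εσA)^(1/4) = (20200 / (0.920 × 5.67×10⁻⁸ × 18.5))^(1/4).
T = (2.09×10^10)^(1/4) = 380 K.

T ≈ 380 K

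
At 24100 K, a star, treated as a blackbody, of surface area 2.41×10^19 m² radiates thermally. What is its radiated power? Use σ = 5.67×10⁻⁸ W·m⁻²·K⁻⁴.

P = σAT⁴ = 5.67×10⁻⁸ × 2.41×10^19 × (24100)⁴ = 5.67×10⁻⁸ × 2.41×10^19 × 3.37×10^17.
P = 4.61×10^29 W.

P ≈ 4.61×10^29 W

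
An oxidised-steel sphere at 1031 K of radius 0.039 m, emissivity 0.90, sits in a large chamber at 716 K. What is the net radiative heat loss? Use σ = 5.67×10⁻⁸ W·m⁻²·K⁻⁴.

Q ≈ 846 W

A = 4πr² = 4π × (0.039)² = 0.0191 m².
Q = εσA(T⁴ − T_s⁴). T⁴ − T_s⁴ = (1031)⁴ − (716)⁴ = 1.13×10^12 − 2.63×10^11 = 8.67×10^11 K⁴.
Q = 0.90 × 5.67×10⁻⁸ × 0.0191 × 8.67×10^11 = 846 W.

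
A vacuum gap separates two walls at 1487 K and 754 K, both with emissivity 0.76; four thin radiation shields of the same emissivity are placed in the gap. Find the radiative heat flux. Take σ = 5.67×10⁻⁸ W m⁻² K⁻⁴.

q ≈ 31700 W/m²

Each of the 5 gaps contributes resistance (2/ε − 1) = 2/0.76 − 1 = 1.632; total = 8.158.
q = σ(T₁⁴ − T₂⁴) / 8.158 = 5.67×10⁻⁸ × 4.57×10^12 / 8.158 = 31700 W/m².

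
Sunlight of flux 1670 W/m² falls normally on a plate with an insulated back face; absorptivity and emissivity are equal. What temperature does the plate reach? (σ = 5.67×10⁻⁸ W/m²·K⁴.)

Absorbed flux αS = emitted flux εσT⁴ (one radiating face); with α = ε, T = (S/σ)^(1/4).
T = (1670 / 5.67×10⁻⁸)^(1/4) = (2.95×10^10)^(1/4).
T = 414 K.

T ≈ 414 K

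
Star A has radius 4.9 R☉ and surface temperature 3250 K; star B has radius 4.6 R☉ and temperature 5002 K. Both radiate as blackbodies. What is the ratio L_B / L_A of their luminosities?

L = 4πR²σT⁴ ∝ R²T⁴, so L_B/L_A = (4.6/4.9)² × (5002/3250)⁴ = 0.881 × 5.61 = 4.94.

L_B/L_A ≈ 4.94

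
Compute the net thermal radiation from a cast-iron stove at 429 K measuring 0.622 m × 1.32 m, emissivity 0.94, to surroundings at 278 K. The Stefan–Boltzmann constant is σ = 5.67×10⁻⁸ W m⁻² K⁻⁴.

Q ≈ 1220 W

A = 0.622 × 1.32 = 0.821 m².
Q = εσA(T⁴ − T_s⁴). T⁴ − T_s⁴ = (429)⁴ − (278)⁴ = 3.39×10^10 − 5.97×10^9 = 2.79×10^10 K⁴.
Q = 0.94 × 5.67×10⁻⁸ × 0.821 × 2.79×10^10 = 1220 W.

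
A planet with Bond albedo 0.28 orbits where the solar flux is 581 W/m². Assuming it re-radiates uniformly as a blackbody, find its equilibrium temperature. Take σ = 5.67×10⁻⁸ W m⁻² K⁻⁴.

T ≈ 207 K

Power absorbed = (1−a)S·πR²; power emitted = 4πR²σT⁴. Equating and cancelling πR²:
T = ((1−a)S / 4σ)^(1/4) = (418 / (4 × 5.67×10⁻⁸))^(1/4) = (1.84×10^9)^(1/4).
T = 207 K.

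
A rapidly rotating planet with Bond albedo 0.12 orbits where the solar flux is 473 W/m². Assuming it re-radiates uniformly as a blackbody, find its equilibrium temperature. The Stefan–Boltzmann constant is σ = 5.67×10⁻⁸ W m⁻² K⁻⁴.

Power absorbed = (1−a)S·πR²; power emitted = 4πR²σT⁴. Equating and cancelling πR²:
T = ((1−a)S / 4σ)^(1/4) = (416 / (4 × 5.67×10⁻⁸))^(1/4) = (1.84×10^9)^(1/4).
T = 207 K.

T ≈ 207 K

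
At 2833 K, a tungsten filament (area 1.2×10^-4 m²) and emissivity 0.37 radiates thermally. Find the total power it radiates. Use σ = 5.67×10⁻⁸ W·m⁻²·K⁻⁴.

P = εσAT⁴ = 0.37 × 5.67×10⁻⁸ × 1.20×10^-4 × (2833)⁴ = 0.37 × 5.67×10⁻⁸ × 1.20×10^-4 × 6.44×10^13.
P = 162 W.

P ≈ 162 W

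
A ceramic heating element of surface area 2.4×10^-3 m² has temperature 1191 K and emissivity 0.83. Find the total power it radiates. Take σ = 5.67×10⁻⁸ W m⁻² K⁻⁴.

P ≈ 227 W

Stefan–Boltzmann: P = εσAT⁴ = 0.83 × 5.67×10⁻⁸ × 2.40×10^-3 × (1191)⁴ = 0.83 × 5.67×10⁻⁸ × 2.40×10^-3 × 2.01×10^12.
P = 227 W.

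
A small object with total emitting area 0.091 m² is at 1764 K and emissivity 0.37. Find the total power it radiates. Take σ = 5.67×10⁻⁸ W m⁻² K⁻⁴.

P ≈ 18500 W

P = εσAT⁴ = 0.37 × 5.67×10⁻⁸ × 0.0910 × (1764)⁴ = 0.37 × 5.67×10⁻⁸ × 0.0910 × 9.68×10^12.
P = 18500 W.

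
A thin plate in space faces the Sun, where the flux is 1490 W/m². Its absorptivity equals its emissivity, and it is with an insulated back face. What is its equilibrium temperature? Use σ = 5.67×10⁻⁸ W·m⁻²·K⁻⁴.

T ≈ 403 K

Absorbed flux αS = emitted flux εσT⁴ (one radiating face); with α = ε, T = (S/σ)^(1/4).
T = (1490 / 5.67×10⁻⁸)^(1/4) = (2.63×10^10)^(1/4).
T = 403 K.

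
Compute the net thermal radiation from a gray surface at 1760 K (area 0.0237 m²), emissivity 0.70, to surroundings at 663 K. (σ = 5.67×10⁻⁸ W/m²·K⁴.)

Q ≈ 8840 W

Q = εσA(T⁴ − T_s⁴). T⁴ − T_s⁴ = (1760)⁴ − (663)⁴ = 9.60×10^12 − 1.93×10^11 = 9.40×10^12 K⁴.
Q = 0.70 × 5.67×10⁻⁸ × 0.0237 × 9.40×10^12 = 8840 W.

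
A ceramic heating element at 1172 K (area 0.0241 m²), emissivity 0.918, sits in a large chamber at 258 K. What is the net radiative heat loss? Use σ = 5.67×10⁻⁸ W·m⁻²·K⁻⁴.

Q ≈ 2360 W

Q = εσA(T⁴ − T_s⁴). T⁴ − T_s⁴ = (1172)⁴ − (258)⁴ = 1.89×10^12 − 4.43×10^9 = 1.88×10^12 K⁴.
Q = 0.918 × 5.67×10⁻⁸ × 0.0241 × 1.88×10^12 = 2360 W.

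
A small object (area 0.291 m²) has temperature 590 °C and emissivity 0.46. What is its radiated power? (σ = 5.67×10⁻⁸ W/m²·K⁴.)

590 °C = 863 K.
Stefan–Boltzmann: P = εσAT⁴ = 0.46 × 5.67×10⁻⁸ × 0.291 × (863)⁴ = 0.46 × 5.67×10⁻⁸ × 0.291 × 5.55×10^11.
P = 4210 W.

P ≈ 4210 W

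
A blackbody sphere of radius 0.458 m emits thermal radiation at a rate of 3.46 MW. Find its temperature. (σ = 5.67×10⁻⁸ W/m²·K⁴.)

T ≈ 2190 K

A = 4πr² = 4π × (0.458)² = 2.64 m².
From P = σAT⁴, T = (P / σA)^(1/4) = (3.46×10^6 / (5.67×10⁻⁸ × 2.64))^(1/4).
T = (2.32×10^13)^(1/4) = 2190 K.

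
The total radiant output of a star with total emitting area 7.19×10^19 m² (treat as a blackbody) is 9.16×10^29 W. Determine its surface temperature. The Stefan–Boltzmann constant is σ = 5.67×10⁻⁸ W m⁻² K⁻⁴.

From P = σAT⁴, T = (P / σA)^(1/4) = (9.16×10^29 / (5.67×10⁻⁸ × 7.19×10^19))^(1/4).
T = (2.25×10^17)^(1/4) = 21800 K.

T ≈ 21800 K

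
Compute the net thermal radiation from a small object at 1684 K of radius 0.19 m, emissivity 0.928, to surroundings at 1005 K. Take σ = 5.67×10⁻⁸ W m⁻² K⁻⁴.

A = 4πr² = 4π × (0.19)² = 0.454 m².
Q = εσA(T⁴ − T_s⁴). T⁴ − T_s⁴ = (1684)⁴ − (1005)⁴ = 8.04×10^12 − 1.02×10^12 = 7.02×10^12 K⁴.
Q = 0.928 × 5.67×10⁻⁸ × 0.454 × 7.02×10^12 = 1.68×10^5 W.

Q ≈ 1.68×10^5 W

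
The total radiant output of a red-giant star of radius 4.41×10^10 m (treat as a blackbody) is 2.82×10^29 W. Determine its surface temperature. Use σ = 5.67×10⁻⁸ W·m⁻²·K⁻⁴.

A = 4πr² = 4π × (4.41×10^10)² = 2.44×10^22 m².
From P = σAT⁴, T = (P / σA)^(1/4) = (2.82×10^29 / (5.67×10⁻⁸ × 2.44×10^22))^(1/4).
T = (2.04×10^14)^(1/4) = 3780 K.

T ≈ 3780 K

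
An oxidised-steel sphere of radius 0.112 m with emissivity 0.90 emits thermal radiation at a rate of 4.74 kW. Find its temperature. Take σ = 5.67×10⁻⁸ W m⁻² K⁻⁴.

A = 4πr² = 4π × (0.112)² = 0.158 m².
From P = εσAT⁴, T = (P / εσA)^(1/4) = (4740 / (0.90 × 5.67×10⁻⁸ × 0.158))^(1/4).
T = (5.89×10^11)^(1/4) = 876 K.

T ≈ 876 K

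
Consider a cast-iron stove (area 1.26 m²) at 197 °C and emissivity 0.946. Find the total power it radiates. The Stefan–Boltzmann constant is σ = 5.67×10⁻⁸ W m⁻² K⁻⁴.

197 °C = 470 K.
P = εσAT⁴ = 0.946 × 5.67×10⁻⁸ × 1.26 × (470)⁴ = 0.946 × 5.67×10⁻⁸ × 1.26 × 4.88×10^10.
P = 3300 W.

P ≈ 3300 W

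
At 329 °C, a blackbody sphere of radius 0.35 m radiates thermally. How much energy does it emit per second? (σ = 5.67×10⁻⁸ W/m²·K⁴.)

P ≈ 11500 W

A = 4πr² = 4π × (0.35)² = 1.54 m².
329 °C = 602 K.
P = σAT⁴ = 5.67×10⁻⁸ × 1.54 × (602)⁴ = 5.67×10⁻⁸ × 1.54 × 1.31×10^11.
P = 11500 W.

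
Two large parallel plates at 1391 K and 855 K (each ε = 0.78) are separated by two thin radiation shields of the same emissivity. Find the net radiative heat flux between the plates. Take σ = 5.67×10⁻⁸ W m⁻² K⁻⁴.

Each of the 3 gaps contributes resistance (2/ε − 1) = 2/0.78 − 1 = 1.564; total = 4.692.
q = σ(T₁⁴ − T₂⁴) / 4.692 = 5.67×10⁻⁸ × 3.21×10^12 / 4.692 = 38800 W/m².

q ≈ 38800 W/m²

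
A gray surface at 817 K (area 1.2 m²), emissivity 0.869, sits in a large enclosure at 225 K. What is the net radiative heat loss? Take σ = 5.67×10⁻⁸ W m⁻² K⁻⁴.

Q = εσA(T⁴ − T_s⁴). T⁴ − T_s⁴ = (817)⁴ − (225)⁴ = 4.46×10^11 − 2.56×10^9 = 4.43×10^11 K⁴.
Q = 0.869 × 5.67×10⁻⁸ × 1.20 × 4.43×10^11 = 26200 W.

Q ≈ 26200 W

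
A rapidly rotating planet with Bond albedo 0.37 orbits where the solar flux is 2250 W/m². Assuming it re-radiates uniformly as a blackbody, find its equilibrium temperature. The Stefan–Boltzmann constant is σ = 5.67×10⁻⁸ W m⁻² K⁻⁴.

T ≈ 281 K

Power absorbed = (1−a)S·πR²; power emitted = 4πR²σT⁴. Equating and cancelling πR²:
T = ((1−a)S / 4σ)^(1/4) = (1420 / (4 × 5.67×10⁻⁸))^(1/4) = (6.25×10^9)^(1/4).
T = 281 K.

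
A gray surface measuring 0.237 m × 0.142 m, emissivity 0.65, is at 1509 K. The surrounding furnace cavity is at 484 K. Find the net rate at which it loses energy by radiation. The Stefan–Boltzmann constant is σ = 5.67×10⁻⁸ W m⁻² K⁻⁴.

A = 0.237 × 0.142 = 0.0337 m².
Q = εσA(T⁴ − T_s⁴). T⁴ − T_s⁴ = (1509)⁴ − (484)⁴ = 5.19×10^12 − 5.49×10^10 = 5.13×10^12 K⁴.
Q = 0.65 × 5.67×10⁻⁸ × 0.0337 × 5.13×10^12 = 6360 W.

Q ≈ 6360 W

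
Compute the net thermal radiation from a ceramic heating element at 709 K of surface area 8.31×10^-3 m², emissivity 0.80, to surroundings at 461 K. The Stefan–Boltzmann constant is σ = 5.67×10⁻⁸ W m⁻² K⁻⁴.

Q = εσA(T⁴ − T_s⁴). T⁴ − T_s⁴ = (709)⁴ − (461)⁴ = 2.53×10^11 − 4.52×10^10 = 2.08×10^11 K⁴.
Q = 0.80 × 5.67×10⁻⁸ × 8.31×10^-3 × 2.08×10^11 = 78.2 W.

Q ≈ 78.2 W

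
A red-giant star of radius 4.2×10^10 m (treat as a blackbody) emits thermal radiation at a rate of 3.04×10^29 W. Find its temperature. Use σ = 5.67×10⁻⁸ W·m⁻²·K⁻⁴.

T ≈ 3940 K

A = 4πr² = 4π × (4.2×10^10)² = 2.22×10^22 m².
From P = σAT⁴, T = (P / σA)^(1/4) = (3.04×10^29 / (5.67×10⁻⁸ × 2.22×10^22))^(1/4).
T = (2.42×10^14)^(1/4) = 3940 K.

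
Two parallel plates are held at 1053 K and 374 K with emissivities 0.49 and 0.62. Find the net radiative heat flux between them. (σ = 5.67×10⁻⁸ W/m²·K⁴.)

q ≈ 25900 W/m²

For two large parallel gray plates, q = σ(T₁⁴ − T₂⁴) / (1/ε₁ + 1/ε₂ − 1).
1/ε₁ + 1/ε₂ − 1 = 1/0.49 + 1/0.62 − 1 = 2.654.
T₁⁴ − T₂⁴ = 1.23×10^12 − 1.96×10^10 = 1.21×10^12 K⁴.
q = 5.67×10⁻⁸ × 1.21×10^12 / 2.654 = 25900 W/m².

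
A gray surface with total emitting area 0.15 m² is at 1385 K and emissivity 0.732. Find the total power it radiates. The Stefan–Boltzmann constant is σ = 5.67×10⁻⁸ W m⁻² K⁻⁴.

Stefan–Boltzmann: P = εσAT⁴ = 0.732 × 5.67×10⁻⁸ × 0.150 × (1385)⁴ = 0.732 × 5.67×10⁻⁸ × 0.150 × 3.68×10^12.
P = 22900 W.

P ≈ 22900 W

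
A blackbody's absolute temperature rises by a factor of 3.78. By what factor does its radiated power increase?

factor ≈ 204

P ∝ T⁴, so the power scales as (3.78)⁴ = 204.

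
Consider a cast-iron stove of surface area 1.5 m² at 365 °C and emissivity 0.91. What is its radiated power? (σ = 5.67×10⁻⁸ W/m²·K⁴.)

365 °C = 638 K.
Stefan–Boltzmann: P = εσAT⁴ = 0.91 × 5.67×10⁻⁸ × 1.50 × (638)⁴ = 0.91 × 5.67×10⁻⁸ × 1.50 × 1.66×10^11.
P = 12800 W.

P ≈ 12800 W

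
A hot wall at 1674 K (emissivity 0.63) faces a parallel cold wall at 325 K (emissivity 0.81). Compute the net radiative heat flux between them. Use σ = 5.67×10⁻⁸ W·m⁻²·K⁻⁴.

For two large parallel gray plates, q = σ(T₁⁴ − T₂⁴) / (1/ε₁ + 1/ε₂ − 1).
1/ε₁ + 1/ε₂ − 1 = 1/0.63 + 1/0.81 − 1 = 1.822.
T₁⁴ − T₂⁴ = 7.85×10^12 − 1.12×10^10 = 7.84×10^12 K⁴.
q = 5.67×10⁻⁸ × 7.84×10^12 / 1.822 = 2.44×10^5 W/m².

q ≈ 2.44×10^5 W/m²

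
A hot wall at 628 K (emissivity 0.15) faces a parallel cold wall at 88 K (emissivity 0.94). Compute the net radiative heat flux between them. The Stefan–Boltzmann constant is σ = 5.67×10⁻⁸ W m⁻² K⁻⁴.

q ≈ 1310 W/m²

For two large parallel gray plates, q = σ(T₁⁴ − T₂⁴) / (1/ε₁ + 1/ε₂ − 1).
1/ε₁ + 1/ε₂ − 1 = 1/0.15 + 1/0.94 − 1 = 6.730.
T₁⁴ − T₂⁴ = 1.56×10^11 − 6.00×10^7 = 1.55×10^11 K⁴.
q = 5.67×10⁻⁸ × 1.55×10^11 / 6.730 = 1310 W/m².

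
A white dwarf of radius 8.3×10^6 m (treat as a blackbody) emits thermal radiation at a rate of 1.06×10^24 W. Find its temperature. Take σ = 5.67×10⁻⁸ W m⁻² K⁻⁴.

A = 4πr² = 4π × (8.3×10^6)² = 8.66×10^14 m².
From P = σAT⁴, T = (P / σA)^(1/4) = (1.06×10^24 / (5.67×10⁻⁸ × 8.66×10^14))^(1/4).
T = (2.16×10^16)^(1/4) = 12100 K.

T ≈ 12100 K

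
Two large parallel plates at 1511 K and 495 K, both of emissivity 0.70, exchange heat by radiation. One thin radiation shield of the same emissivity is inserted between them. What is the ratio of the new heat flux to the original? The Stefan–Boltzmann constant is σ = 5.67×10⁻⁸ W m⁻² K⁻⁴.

ratio ≈ 0.500

With N identical shields there are N+1 = 2 gaps in series, each with the same radiative resistance, so the flux falls to 1/(N+1) of its unshielded value.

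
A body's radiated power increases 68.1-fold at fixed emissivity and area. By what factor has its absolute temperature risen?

P ∝ T⁴ ⇒ T ∝ P^(1/4), so T scales by (68.1)^(1/4) = 2.87.

factor ≈ 2.87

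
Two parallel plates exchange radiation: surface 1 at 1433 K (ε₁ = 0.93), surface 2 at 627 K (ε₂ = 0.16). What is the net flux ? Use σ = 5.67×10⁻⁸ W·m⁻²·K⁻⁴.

For two large parallel gray plates, q = σ(T₁⁴ − T₂⁴) / (1/ε₁ + 1/ε₂ − 1).
1/ε₁ + 1/ε₂ − 1 = 1/0.93 + 1/0.16 − 1 = 6.325.
T₁⁴ − T₂⁴ = 4.22×10^12 − 1.55×10^11 = 4.06×10^12 K⁴.
q = 5.67×10⁻⁸ × 4.06×10^12 / 6.325 = 36400 W/m².

q ≈ 36400 W/m²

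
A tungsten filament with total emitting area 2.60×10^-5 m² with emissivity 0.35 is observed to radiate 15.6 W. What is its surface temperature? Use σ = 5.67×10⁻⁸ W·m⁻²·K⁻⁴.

T ≈ 2340 K

From P = εσAT⁴, T = (P / εσA)^(1/4) = (15.6 / (0.35 × 5.67×10⁻⁸ × 2.60×10^-5))^(1/4).
T = (3.02×10^13)^(1/4) = 2340 K.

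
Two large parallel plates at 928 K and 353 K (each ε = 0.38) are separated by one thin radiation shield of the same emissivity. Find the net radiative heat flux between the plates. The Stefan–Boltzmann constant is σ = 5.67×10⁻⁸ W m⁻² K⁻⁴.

Each of the 2 gaps contributes resistance (2/ε − 1) = 2/0.38 − 1 = 4.263; total = 8.526.
q = σ(T₁⁴ − T₂⁴) / 8.526 = 5.67×10⁻⁸ × 7.26×10^11 / 8.526 = 4830 W/m².

q ≈ 4830 W/m²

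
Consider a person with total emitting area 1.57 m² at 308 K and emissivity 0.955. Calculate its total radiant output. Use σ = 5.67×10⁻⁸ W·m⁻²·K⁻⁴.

P ≈ 765 W

Stefan–Boltzmann: P = εσAT⁴ = 0.955 × 5.67×10⁻⁸ × 1.57 × (308)⁴ = 0.955 × 5.67×10⁻⁸ × 1.57 × 9.00×10^9.
P = 765 W.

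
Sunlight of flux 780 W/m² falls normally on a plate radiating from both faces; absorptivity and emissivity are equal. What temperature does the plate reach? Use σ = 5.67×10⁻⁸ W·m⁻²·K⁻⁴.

T ≈ 288 K

Absorbed flux αS = emitted flux 2εσT⁴ per unit area; with α = ε this gives T = (S/2σ)^(1/4).
T = (780 / (2 × 5.67×10⁻⁸))^(1/4) = (6.88×10^9)^(1/4).
T = 288 K.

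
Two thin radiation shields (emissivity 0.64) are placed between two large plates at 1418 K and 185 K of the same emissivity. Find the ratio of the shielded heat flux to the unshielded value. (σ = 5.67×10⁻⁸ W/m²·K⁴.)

With N identical shields there are N+1 = 3 gaps in series, each with the same radiative resistance, so the flux falls to 1/(N+1) of its unshielded value.

ratio ≈ 0.333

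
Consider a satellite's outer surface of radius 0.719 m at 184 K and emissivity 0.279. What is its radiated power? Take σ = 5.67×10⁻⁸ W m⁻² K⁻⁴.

A = 4πr² = 4π × (0.719)² = 6.50 m².
Stefan–Boltzmann: P = εσAT⁴ = 0.279 × 5.67×10⁻⁸ × 6.50 × (184)⁴ = 0.279 × 5.67×10⁻⁸ × 6.50 × 1.15×10^9.
P = 118 W.

P ≈ 118 W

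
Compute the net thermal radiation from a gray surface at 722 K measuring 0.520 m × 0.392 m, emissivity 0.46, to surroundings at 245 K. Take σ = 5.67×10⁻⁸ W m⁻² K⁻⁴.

Q ≈ 1430 W

A = 0.520 × 0.392 = 0.204 m².
Q = εσA(T⁴ − T_s⁴). T⁴ − T_s⁴ = (722)⁴ − (245)⁴ = 2.72×10^11 − 3.60×10^9 = 2.68×10^11 K⁴.
Q = 0.46 × 5.67×10⁻⁸ × 0.204 × 2.68×10^11 = 1430 W.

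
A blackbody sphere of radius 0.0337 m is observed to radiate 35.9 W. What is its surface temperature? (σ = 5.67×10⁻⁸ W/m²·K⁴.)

T ≈ 459 K

A = 4πr² = 4π × (0.0337)² = 0.0143 m².
From P = σAT⁴, T = (P / σA)^(1/4) = (35.9 / (5.67×10⁻⁸ × 0.0143))^(1/4).
T = (4.44×10^10)^(1/4) = 459 K.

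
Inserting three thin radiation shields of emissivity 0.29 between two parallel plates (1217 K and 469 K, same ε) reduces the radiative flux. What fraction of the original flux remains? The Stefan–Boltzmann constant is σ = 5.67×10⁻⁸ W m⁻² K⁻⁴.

With N identical shields there are N+1 = 4 gaps in series, each with the same radiative resistance, so the flux falls to 1/(N+1) of its unshielded value.

ratio ≈ 0.250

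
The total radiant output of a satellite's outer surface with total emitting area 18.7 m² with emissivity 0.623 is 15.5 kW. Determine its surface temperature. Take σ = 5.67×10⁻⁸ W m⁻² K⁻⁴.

T ≈ 391 K

From P = εσAT⁴, T = (P / εσA)^(1/4) = (15500 / (0.623 × 5.67×10⁻⁸ × 18.7))^(1/4).
T = (2.35×10^10)^(1/4) = 391 K.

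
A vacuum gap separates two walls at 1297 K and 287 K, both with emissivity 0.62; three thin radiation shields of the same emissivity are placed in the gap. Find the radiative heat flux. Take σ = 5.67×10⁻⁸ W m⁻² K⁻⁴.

Each of the 4 gaps contributes resistance (2/ε − 1) = 2/0.62 − 1 = 2.226; total = 8.903.
q = σ(T₁⁴ − T₂⁴) / 8.903 = 5.67×10⁻⁸ × 2.82×10^12 / 8.903 = 18000 W/m².

q ≈ 18000 W/m²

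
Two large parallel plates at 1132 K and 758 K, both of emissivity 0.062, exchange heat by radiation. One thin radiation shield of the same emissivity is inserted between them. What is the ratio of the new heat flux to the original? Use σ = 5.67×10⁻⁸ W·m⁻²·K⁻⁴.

ratio ≈ 0.500

With N identical shields there are N+1 = 2 gaps in series, each with the same radiative resistance, so the flux falls to 1/(N+1) of its unshielded value.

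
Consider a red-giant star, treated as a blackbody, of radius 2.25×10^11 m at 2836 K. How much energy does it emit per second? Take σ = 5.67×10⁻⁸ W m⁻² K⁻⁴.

A = 4πr² = 4π × (2.25×10^11)² = 6.36×10^23 m².
P = σAT⁴ = 5.67×10⁻⁸ × 6.36×10^23 × (2836)⁴ = 5.67×10⁻⁸ × 6.36×10^23 × 6.47×10^13.
P = 2.33×10^30 W.

P ≈ 2.33×10^30 W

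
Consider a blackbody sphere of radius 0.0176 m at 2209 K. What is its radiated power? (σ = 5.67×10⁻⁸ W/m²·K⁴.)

A = 4πr² = 4π × (0.0176)² = 3.89×10^-3 m².
P = σAT⁴ = 5.67×10⁻⁸ × 3.89×10^-3 × (2209)⁴ = 5.67×10⁻⁸ × 3.89×10^-3 × 2.38×10^13.
P = 5260 W.

P ≈ 5260 W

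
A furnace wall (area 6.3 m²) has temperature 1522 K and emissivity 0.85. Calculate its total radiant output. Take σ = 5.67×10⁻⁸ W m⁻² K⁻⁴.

P ≈ 1.63×10^6 W

P = εσAT⁴ = 0.85 × 5.67×10⁻⁸ × 6.30 × (1522)⁴ = 0.85 × 5.67×10⁻⁸ × 6.30 × 5.37×10^12.
P = 1.63×10^6 W.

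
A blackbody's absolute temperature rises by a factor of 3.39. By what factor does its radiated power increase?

P ∝ T⁴, so the power scales as (3.39)⁴ = 132.

factor ≈ 132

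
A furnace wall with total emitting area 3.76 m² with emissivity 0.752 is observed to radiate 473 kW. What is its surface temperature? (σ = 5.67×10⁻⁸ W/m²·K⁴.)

T ≈ 1310 K

From P = εσAT⁴, T = (P / εσA)^(1/4) = (4.73×10^5 / (0.752 × 5.67×10⁻⁸ × 3.76))^(1/4).
T = (2.95×10^12)^(1/4) = 1310 K.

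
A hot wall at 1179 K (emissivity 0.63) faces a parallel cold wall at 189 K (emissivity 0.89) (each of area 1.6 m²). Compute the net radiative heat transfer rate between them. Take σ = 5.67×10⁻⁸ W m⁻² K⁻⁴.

For two large parallel gray plates, q = σ(T₁⁴ − T₂⁴) / (1/ε₁ + 1/ε₂ − 1).
1/ε₁ + 1/ε₂ − 1 = 1/0.63 + 1/0.89 − 1 = 1.711.
T₁⁴ − T₂⁴ = 1.93×10^12 − 1.28×10^9 = 1.93×10^12 K⁴.
q = 5.67×10⁻⁸ × 1.93×10^12 / 1.711 = 64000 W/m².
Q = q·A = 64000 × 1.6 = 1.02×10^5 W.

Q ≈ 1.02×10^5 W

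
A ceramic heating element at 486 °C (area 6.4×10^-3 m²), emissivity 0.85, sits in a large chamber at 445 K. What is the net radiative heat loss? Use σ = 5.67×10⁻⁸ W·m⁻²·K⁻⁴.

Convert: 486 °C = 759 K.
Q = εσA(T⁴ − T_s⁴). T⁴ − T_s⁴ = (759)⁴ − (445)⁴ = 3.32×10^11 − 3.92×10^10 = 2.93×10^11 K⁴.
Q = 0.85 × 5.67×10⁻⁸ × 6.40×10^-3 × 2.93×10^11 = 90.3 W.

Q ≈ 90.3 W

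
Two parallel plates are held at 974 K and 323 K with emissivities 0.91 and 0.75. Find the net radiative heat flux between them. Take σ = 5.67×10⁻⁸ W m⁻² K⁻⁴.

q ≈ 35200 W/m²

For two large parallel gray plates, q = σ(T₁⁴ − T₂⁴) / (1/ε₁ + 1/ε₂ − 1).
1/ε₁ + 1/ε₂ − 1 = 1/0.91 + 1/0.75 − 1 = 1.432.
T₁⁴ − T₂⁴ = 9.00×10^11 − 1.09×10^10 = 8.89×10^11 K⁴.
q = 5.67×10⁻⁸ × 8.89×10^11 / 1.432 = 35200 W/m².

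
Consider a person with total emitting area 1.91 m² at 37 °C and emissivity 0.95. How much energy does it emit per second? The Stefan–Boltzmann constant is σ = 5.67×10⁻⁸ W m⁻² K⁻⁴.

P ≈ 950 W

37 °C = 310 K.
P = εσAT⁴ = 0.95 × 5.67×10⁻⁸ × 1.91 × (310)⁴ = 0.95 × 5.67×10⁻⁸ × 1.91 × 9.24×10^9.
P = 950 W.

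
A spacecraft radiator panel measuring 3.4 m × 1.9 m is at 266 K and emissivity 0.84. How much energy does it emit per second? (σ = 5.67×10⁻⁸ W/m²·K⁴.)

P ≈ 1540 W

A = 3.4 × 1.9 = 6.46 m².
Stefan–Boltzmann: P = εσAT⁴ = 0.84 × 5.67×10⁻⁸ × 6.46 × (266)⁴ = 0.84 × 5.67×10⁻⁸ × 6.46 × 5.01×10^9.
P = 1540 W.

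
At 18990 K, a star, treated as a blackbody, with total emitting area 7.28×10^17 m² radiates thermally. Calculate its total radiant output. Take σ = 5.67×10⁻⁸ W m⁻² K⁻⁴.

P ≈ 5.37×10^27 W

P = σAT⁴ = 5.67×10⁻⁸ × 7.28×10^17 × (18990)⁴ = 5.67×10⁻⁸ × 7.28×10^17 × 1.30×10^17.
P = 5.37×10^27 W.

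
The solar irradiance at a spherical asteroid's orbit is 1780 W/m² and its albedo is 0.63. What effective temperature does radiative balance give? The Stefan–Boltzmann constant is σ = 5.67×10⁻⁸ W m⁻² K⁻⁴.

T ≈ 232 K

Power absorbed = (1−a)S·πR²; power emitted = 4πR²σT⁴. Equating and cancelling πR²:
T = ((1−a)S / 4σ)^(1/4) = (659 / (4 × 5.67×10⁻⁸))^(1/4) = (2.90×10^9)^(1/4).
T = 232 K.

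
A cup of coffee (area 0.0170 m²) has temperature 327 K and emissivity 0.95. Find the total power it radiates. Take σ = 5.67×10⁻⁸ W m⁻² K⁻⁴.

Stefan–Boltzmann: P = εσAT⁴ = 0.95 × 5.67×10⁻⁸ × 0.0170 × (327)⁴ = 0.95 × 5.67×10⁻⁸ × 0.0170 × 1.14×10^10.
P = 10.5 W.

P ≈ 10.5 W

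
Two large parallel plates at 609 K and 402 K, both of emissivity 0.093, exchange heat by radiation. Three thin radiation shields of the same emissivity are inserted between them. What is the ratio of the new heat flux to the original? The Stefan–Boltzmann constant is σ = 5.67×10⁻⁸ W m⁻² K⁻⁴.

ratio ≈ 0.250

With N identical shields there are N+1 = 4 gaps in series, each with the same radiative resistance, so the flux falls to 1/(N+1) of its unshielded value.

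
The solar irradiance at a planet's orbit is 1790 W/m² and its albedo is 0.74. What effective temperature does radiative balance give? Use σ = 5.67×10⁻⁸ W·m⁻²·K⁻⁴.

Power absorbed = (1−a)S·πR²; power emitted = 4πR²σT⁴. Equating and cancelling πR²:
T = ((1−a)S / 4σ)^(1/4) = (465 / (4 × 5.67×10⁻⁸))^(1/4) = (2.05×10^9)^(1/4).
T = 213 K.

T ≈ 213 K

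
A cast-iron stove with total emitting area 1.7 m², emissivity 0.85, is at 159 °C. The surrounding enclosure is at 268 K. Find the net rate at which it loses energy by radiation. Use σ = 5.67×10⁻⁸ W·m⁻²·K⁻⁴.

Q ≈ 2430 W

Convert: 159 °C = 432 K.
Q = εσA(T⁴ − T_s⁴). T⁴ − T_s⁴ = (432)⁴ − (268)⁴ = 3.48×10^10 − 5.16×10^9 = 2.97×10^10 K⁴.
Q = 0.85 × 5.67×10⁻⁸ × 1.70 × 2.97×10^10 = 2430 W.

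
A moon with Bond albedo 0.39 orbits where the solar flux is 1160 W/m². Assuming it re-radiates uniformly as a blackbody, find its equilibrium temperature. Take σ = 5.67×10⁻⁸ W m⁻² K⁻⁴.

T ≈ 236 K

Power absorbed = (1−a)S·πR²; power emitted = 4πR²σT⁴. Equating and cancelling πR²:
T = ((1−a)S / 4σ)^(1/4) = (708 / (4 × 5.67×10⁻⁸))^(1/4) = (3.12×10^9)^(1/4).
T = 236 K.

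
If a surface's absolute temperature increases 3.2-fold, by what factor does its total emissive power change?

P ∝ T⁴, so the power scales as (3.2)⁴ = 105.

factor ≈ 105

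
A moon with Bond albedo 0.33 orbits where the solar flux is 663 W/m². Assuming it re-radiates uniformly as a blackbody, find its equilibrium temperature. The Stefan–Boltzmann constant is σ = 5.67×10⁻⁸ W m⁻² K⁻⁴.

T ≈ 210 K

Power absorbed = (1−a)S·πR²; power emitted = 4πR²σT⁴. Equating and cancelling πR²:
T = ((1−a)S / 4σ)^(1/4) = (444 / (4 × 5.67×10⁻⁸))^(1/4) = (1.96×10^9)^(1/4).
T = 210 K.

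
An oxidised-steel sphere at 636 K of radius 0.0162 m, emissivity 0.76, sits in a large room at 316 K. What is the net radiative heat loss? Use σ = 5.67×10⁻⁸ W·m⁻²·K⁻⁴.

Q ≈ 21.8 W

A = 4πr² = 4π × (0.0162)² = 3.30×10^-3 m².
Q = εσA(T⁴ − T_s⁴). T⁴ − T_s⁴ = (636)⁴ − (316)⁴ = 1.64×10^11 − 9.97×10^9 = 1.54×10^11 K⁴.
Q = 0.76 × 5.67×10⁻⁸ × 3.30×10^-3 × 1.54×10^11 = 21.8 W.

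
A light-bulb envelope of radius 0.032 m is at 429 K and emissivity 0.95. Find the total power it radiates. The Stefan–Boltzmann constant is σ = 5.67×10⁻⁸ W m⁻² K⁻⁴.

A = 4πr² = 4π × (0.032)² = 0.0129 m².
Stefan–Boltzmann: P = εσAT⁴ = 0.95 × 5.67×10⁻⁸ × 0.0129 × (429)⁴ = 0.95 × 5.67×10⁻⁸ × 0.0129 × 3.39×10^10.
P = 23.5 W.

P ≈ 23.5 W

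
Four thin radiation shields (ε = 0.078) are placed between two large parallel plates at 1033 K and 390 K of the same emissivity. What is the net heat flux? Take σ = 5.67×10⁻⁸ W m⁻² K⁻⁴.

Each of the 5 gaps contributes resistance (2/ε − 1) = 2/0.078 − 1 = 24.64; total = 123.2.
q = σ(T₁⁴ − T₂⁴) / 123.2 = 5.67×10⁻⁸ × 1.12×10^12 / 123.2 = 513 W/m².

q ≈ 513 W/m²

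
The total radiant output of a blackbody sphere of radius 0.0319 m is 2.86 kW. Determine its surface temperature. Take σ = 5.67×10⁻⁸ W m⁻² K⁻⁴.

A = 4πr² = 4π × (0.0319)² = 0.0128 m².
From P = σAT⁴, T = (P / σA)^(1/4) = (2860 / (5.67×10⁻⁸ × 0.0128))^(1/4).
T = (3.94×10^12)^(1/4) = 1410 K.

T ≈ 1410 K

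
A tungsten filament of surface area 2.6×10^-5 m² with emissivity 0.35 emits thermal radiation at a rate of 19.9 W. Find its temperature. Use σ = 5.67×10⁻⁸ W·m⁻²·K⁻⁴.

From P = εσAT⁴, T = (P / εσA)^(1/4) = (19.9 / (0.35 × 5.67×10⁻⁸ × 2.60×10^-5))^(1/4).
T = (3.86×10^13)^(1/4) = 2490 K.

T ≈ 2490 K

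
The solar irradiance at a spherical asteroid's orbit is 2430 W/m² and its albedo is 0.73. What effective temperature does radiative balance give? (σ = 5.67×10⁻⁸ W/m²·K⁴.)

T ≈ 232 K

Power absorbed = (1−a)S·πR²; power emitted = 4πR²σT⁴. Equating and cancelling πR²:
T = ((1−a)S / 4σ)^(1/4) = (656 / (4 × 5.67×10⁻⁸))^(1/4) = (2.89×10^9)^(1/4).
T = 232 K.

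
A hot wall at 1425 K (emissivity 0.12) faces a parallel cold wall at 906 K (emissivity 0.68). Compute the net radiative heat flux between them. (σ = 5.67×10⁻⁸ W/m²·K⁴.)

For two large parallel gray plates, q = σ(T₁⁴ − T₂⁴) / (1/ε₁ + 1/ε₂ − 1).
1/ε₁ + 1/ε₂ − 1 = 1/0.12 + 1/0.68 − 1 = 8.804.
T₁⁴ − T₂⁴ = 4.12×10^12 − 6.74×10^11 = 3.45×10^12 K⁴.
q = 5.67×10⁻⁸ × 3.45×10^12 / 8.804 = 22200 W/m².

q ≈ 22200 W/m²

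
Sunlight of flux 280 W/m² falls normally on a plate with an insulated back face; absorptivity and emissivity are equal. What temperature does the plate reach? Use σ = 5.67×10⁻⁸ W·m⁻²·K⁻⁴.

T ≈ 265 K

Absorbed flux αS = emitted flux εσT⁴ (one radiating face); with α = ε, T = (S/σ)^(1/4).
T = (280 / 5.67×10⁻⁸)^(1/4) = (4.94×10^9)^(1/4).
T = 265 K.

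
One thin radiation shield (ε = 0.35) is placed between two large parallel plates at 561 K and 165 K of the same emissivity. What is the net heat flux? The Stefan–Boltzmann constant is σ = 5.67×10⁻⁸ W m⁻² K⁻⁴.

q ≈ 591 W/m²

Each of the 2 gaps contributes resistance (2/ε − 1) = 2/0.35 − 1 = 4.714; total = 9.429.
q = σ(T₁⁴ − T₂⁴) / 9.429 = 5.67×10⁻⁸ × 9.83×10^10 / 9.429 = 591 W/m².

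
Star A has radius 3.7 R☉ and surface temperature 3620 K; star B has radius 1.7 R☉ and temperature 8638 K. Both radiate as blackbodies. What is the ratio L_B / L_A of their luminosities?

L = 4πR²σT⁴ ∝ R²T⁴, so L_B/L_A = (1.7/3.7)² × (8638/3620)⁴ = 0.211 × 32.4 = 6.84.

L_B/L_A ≈ 6.84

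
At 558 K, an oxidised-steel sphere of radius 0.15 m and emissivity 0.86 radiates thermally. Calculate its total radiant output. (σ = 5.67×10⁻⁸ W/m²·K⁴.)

A = 4πr² = 4π × (0.15)² = 0.283 m².
Stefan–Boltzmann: P = εσAT⁴ = 0.86 × 5.67×10⁻⁸ × 0.283 × (558)⁴ = 0.86 × 5.67×10⁻⁸ × 0.283 × 9.69×10^10.
P = 1340 W.

P ≈ 1340 W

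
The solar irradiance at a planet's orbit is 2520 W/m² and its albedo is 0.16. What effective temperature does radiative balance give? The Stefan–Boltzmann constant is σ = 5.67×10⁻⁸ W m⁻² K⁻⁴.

Power absorbed = (1−a)S·πR²; power emitted = 4πR²σT⁴. Equating and cancelling πR²:
T = ((1−a)S / 4σ)^(1/4) = (2120 / (4 × 5.67×10⁻⁸))^(1/4) = (9.33×10^9)^(1/4).
T = 311 K.

T ≈ 311 K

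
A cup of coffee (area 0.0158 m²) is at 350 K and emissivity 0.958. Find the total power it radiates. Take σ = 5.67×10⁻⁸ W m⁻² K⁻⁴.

P ≈ 12.9 W

P = εσAT⁴ = 0.958 × 5.67×10⁻⁸ × 0.0158 × (350)⁴ = 0.958 × 5.67×10⁻⁸ × 0.0158 × 1.50×10^10.
P = 12.9 W.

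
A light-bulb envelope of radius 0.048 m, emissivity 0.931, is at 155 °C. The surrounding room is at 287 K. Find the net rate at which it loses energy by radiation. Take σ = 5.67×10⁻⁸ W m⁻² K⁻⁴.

A = 4πr² = 4π × (0.048)² = 0.0290 m².
Convert: 155 °C = 428 K.
Q = εσA(T⁴ − T_s⁴). T⁴ − T_s⁴ = (428)⁴ − (287)⁴ = 3.36×10^10 − 6.78×10^9 = 2.68×10^10 K⁴.
Q = 0.931 × 5.67×10⁻⁸ × 0.0290 × 2.68×10^10 = 40.9 W.

Q ≈ 40.9 W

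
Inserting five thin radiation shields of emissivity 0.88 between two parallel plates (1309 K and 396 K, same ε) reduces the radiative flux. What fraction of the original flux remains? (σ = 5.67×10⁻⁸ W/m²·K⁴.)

ratio ≈ 0.167

With N identical shields there are N+1 = 6 gaps in series, each with the same radiative resistance, so the flux falls to 1/(N+1) of its unshielded value.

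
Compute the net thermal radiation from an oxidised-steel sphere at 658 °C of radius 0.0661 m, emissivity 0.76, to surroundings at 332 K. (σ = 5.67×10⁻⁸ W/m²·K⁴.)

Q ≈ 1750 W

A = 4πr² = 4π × (0.0661)² = 0.0549 m².
Convert: 658 °C = 931 K.
Q = εσA(T⁴ − T_s⁴). T⁴ − T_s⁴ = (931)⁴ − (332)⁴ = 7.51×10^11 − 1.21×10^10 = 7.39×10^11 K⁴.
Q = 0.76 × 5.67×10⁻⁸ × 0.0549 × 7.39×10^11 = 1750 W.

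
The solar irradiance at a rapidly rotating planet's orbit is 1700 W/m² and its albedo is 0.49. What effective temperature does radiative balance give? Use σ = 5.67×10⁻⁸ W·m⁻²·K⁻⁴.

Power absorbed = (1−a)S·πR²; power emitted = 4πR²σT⁴. Equating and cancelling πR²:
T = ((1−a)S / 4σ)^(1/4) = (867 / (4 × 5.67×10⁻⁸))^(1/4) = (3.82×10^9)^(1/4).
T = 249 K.

T ≈ 249 K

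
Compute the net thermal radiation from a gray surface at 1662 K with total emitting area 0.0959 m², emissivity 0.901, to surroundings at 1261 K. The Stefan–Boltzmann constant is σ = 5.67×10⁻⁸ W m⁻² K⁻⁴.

Q ≈ 25000 W

Q = εσA(T⁴ − T_s⁴). T⁴ − T_s⁴ = (1662)⁴ − (1261)⁴ = 7.63×10^12 − 2.53×10^12 = 5.10×10^12 K⁴.
Q = 0.901 × 5.67×10⁻⁸ × 0.0959 × 5.10×10^12 = 25000 W.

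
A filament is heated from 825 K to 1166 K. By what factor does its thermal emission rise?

P ∝ T⁴, so the ratio is (1166/825)⁴ = (1.413)⁴ = 3.99.

ratio ≈ 3.99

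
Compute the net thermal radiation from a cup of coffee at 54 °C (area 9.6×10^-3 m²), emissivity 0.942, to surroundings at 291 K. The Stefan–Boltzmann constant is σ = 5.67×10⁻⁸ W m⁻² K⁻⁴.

Convert: 54 °C = 327 K.
Q = εσA(T⁴ − T_s⁴). T⁴ − T_s⁴ = (327)⁴ − (291)⁴ = 1.14×10^10 − 7.17×10^9 = 4.26×10^9 K⁴.
Q = 0.942 × 5.67×10⁻⁸ × 9.60×10^-3 × 4.26×10^9 = 2.19 W.

Q ≈ 2.19 W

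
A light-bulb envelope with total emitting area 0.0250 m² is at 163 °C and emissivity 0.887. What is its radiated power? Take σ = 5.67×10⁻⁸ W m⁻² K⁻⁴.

P ≈ 45.4 W

163 °C = 436 K.
P = εσAT⁴ = 0.887 × 5.67×10⁻⁸ × 0.0250 × (436)⁴ = 0.887 × 5.67×10⁻⁸ × 0.0250 × 3.61×10^10.
P = 45.4 W.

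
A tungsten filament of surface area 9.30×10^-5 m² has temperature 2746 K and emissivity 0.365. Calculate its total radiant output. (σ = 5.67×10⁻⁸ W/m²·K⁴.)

P = εσAT⁴ = 0.365 × 5.67×10⁻⁸ × 9.30×10^-5 × (2746)⁴ = 0.365 × 5.67×10⁻⁸ × 9.30×10^-5 × 5.69×10^13.
P = 109 W.

P ≈ 109 W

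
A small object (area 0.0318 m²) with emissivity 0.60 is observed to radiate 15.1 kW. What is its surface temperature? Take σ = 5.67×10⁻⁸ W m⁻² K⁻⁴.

From P = εσAT⁴, T = (P / εσA)^(1/4) = (15100 / (0.60 × 5.67×10⁻⁸ × 0.0318))^(1/4).
T = (1.40×10^13)^(1/4) = 1930 K.

T ≈ 1930 K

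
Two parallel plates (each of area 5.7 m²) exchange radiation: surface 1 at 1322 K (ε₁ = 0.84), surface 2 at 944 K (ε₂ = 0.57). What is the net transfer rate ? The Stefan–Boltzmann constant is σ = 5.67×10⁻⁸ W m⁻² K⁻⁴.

For two large parallel gray plates, q = σ(T₁⁴ − T₂⁴) / (1/ε₁ + 1/ε₂ − 1).
1/ε₁ + 1/ε₂ − 1 = 1/0.84 + 1/0.57 − 1 = 1.945.
T₁⁴ − T₂⁴ = 3.05×10^12 − 7.94×10^11 = 2.26×10^12 K⁴.
q = 5.67×10⁻⁸ × 2.26×10^12 / 1.945 = 65900 W/m².
Q = q·A = 65900 × 5.7 = 3.76×10^5 W.

Q ≈ 3.76×10^5 W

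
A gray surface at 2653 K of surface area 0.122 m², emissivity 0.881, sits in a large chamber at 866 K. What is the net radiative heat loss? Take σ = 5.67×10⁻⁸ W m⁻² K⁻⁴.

Q = εσA(T⁴ − T_s⁴). T⁴ − T_s⁴ = (2653)⁴ − (866)⁴ = 4.95×10^13 − 5.62×10^11 = 4.90×10^13 K⁴.
Q = 0.881 × 5.67×10⁻⁸ × 0.122 × 4.90×10^13 = 2.98×10^5 W.

Q ≈ 2.98×10^5 W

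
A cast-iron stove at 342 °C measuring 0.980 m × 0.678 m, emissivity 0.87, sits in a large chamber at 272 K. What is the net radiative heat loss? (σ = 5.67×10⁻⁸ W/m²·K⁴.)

A = 0.980 × 0.678 = 0.664 m².
Convert: 342 °C = 615 K.
Q = εσA(T⁴ − T_s⁴). T⁴ − T_s⁴ = (615)⁴ − (272)⁴ = 1.43×10^11 − 5.47×10^9 = 1.38×10^11 K⁴.
Q = 0.87 × 5.67×10⁻⁸ × 0.664 × 1.38×10^11 = 4510 W.

Q ≈ 4510 W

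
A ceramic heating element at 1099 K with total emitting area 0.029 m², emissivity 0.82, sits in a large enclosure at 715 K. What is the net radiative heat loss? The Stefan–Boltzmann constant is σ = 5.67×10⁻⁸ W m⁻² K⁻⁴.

Q = εσA(T⁴ − T_s⁴). T⁴ − T_s⁴ = (1099)⁴ − (715)⁴ = 1.46×10^12 − 2.61×10^11 = 1.20×10^12 K⁴.
Q = 0.82 × 5.67×10⁻⁸ × 0.0290 × 1.20×10^12 = 1610 W.

Q ≈ 1610 W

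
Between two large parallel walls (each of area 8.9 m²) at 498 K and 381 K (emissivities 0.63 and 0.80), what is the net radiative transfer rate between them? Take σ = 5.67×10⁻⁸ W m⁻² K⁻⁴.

For two large parallel gray plates, q = σ(T₁⁴ − T₂⁴) / (1/ε₁ + 1/ε₂ − 1).
1/ε₁ + 1/ε₂ − 1 = 1/0.63 + 1/0.80 − 1 = 1.837.
T₁⁴ − T₂⁴ = 6.15×10^10 − 2.11×10^10 = 4.04×10^10 K⁴.
q = 5.67×10⁻⁸ × 4.04×10^10 / 1.837 = 1250 W/m².
Q = q·A = 1250 × 8.9 = 11100 W.

Q ≈ 11100 W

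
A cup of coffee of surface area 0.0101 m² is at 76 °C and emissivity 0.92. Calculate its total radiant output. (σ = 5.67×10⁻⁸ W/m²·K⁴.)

P ≈ 7.82 W

76 °C = 349 K.
P = εσAT⁴ = 0.92 × 5.67×10⁻⁸ × 0.0101 × (349)⁴ = 0.92 × 5.67×10⁻⁸ × 0.0101 × 1.48×10^10.
P = 7.82 W.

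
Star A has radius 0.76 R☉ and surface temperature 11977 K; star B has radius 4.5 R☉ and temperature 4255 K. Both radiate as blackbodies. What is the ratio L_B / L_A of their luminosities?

L = 4πR²σT⁴ ∝ R²T⁴, so L_B/L_A = (4.5/0.76)² × (4255/11977)⁴ = 35.1 × 0.0159 = 0.558.

L_B/L_A ≈ 0.558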